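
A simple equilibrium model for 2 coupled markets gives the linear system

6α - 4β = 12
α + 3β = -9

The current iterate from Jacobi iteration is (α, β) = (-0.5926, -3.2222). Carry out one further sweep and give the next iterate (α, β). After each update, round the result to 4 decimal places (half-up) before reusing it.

One sweep:
  α = (12 - (-4)·-3.2222) / (6) = -0.1481
  β = (-9 - (1)·-0.5926) / (3) = -2.8025

(-0.1481, -2.8025)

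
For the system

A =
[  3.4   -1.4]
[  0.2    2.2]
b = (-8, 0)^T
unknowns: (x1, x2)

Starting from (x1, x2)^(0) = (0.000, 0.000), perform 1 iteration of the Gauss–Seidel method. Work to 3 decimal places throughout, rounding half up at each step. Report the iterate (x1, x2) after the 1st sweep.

(-2.353, 0.214)

Iteration 1:
  x1 = (-8 - (-1.4)·0.000) / (3.4) = -2.353
  x2 = (0 - (0.2)·-2.353) / (2.2) = 0.214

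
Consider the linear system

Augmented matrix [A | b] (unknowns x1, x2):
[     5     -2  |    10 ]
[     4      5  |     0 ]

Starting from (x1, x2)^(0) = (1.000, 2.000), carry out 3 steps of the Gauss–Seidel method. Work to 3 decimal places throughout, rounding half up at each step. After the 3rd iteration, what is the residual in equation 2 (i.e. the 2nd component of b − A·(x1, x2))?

Iteration 1:
  x1 = (10 - (-2)·2.000) / (5) = 2.800
  x2 = (0 - (4)·2.800) / (5) = -2.240
Iteration 2:
  x1 = (10 - (-2)·-2.240) / (5) = 1.104
  x2 = (0 - (4)·1.104) / (5) = -0.883
Iteration 3:
  x1 = (10 - (-2)·-0.883) / (5) = 1.647
  x2 = (0 - (4)·1.647) / (5) = -1.318
Residual b − A·x = (-0.871, 0.002)

0.002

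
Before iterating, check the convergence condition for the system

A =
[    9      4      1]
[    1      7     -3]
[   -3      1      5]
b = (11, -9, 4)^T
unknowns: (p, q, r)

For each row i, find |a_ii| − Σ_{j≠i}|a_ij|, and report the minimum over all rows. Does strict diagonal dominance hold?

row 1: |9| − (4+1) = 4
row 2: |7| − (1+3) = 3
row 3: |5| − (3+1) = 1
minimum over rows = 1 → strictly diagonally dominant (convergence guaranteed)

1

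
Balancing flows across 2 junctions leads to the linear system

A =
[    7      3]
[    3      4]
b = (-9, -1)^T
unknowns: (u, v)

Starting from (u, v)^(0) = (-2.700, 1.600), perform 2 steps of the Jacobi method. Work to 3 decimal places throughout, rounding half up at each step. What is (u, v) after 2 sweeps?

(-2.046, 1.228)

Iteration 1:
  u = (-9 - (3)·1.600) / (7) = -1.971
  v = (-1 - (3)·-2.700) / (4) = 1.775
Iteration 2:
  u = (-9 - (3)·1.775) / (7) = -2.046
  v = (-1 - (3)·-1.971) / (4) = 1.228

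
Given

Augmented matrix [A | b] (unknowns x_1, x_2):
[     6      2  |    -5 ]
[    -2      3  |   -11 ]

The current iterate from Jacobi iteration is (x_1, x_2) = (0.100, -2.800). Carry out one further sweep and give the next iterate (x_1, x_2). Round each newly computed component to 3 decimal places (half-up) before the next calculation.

One sweep:
  x_1 = (-5 - (2)·-2.800) / (6) = 0.100
  x_2 = (-11 - (-2)·0.100) / (3) = -3.600

(0.100, -3.600)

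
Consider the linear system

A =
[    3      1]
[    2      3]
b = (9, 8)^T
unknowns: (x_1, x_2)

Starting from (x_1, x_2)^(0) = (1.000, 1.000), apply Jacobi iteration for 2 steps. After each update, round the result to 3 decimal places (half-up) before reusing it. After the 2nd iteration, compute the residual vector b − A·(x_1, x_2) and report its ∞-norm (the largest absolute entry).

Iteration 1:
  x_1 = (9 - (1)·1.000) / (3) = 2.667
  x_2 = (8 - (2)·1.000) / (3) = 2.000
Iteration 2:
  x_1 = (9 - (1)·2.000) / (3) = 2.333
  x_2 = (8 - (2)·2.667) / (3) = 0.889
Residual b − A·x = (1.112, 0.667); ∞-norm = 1.112

1.112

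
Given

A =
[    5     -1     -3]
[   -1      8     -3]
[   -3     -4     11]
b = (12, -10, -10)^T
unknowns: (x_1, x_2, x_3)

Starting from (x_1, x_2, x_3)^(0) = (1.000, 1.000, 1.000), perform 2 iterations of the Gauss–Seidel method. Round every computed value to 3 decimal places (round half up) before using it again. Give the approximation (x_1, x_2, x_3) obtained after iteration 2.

(2.180, -1.056, -0.699)

Iteration 1:
  x_1 = (12 - (-1)·1.000 - (-3)·1.000) / (5) = 3.200
  x_2 = (-10 - (-1)·3.200 - (-3)·1.000) / (8) = -0.475
  x_3 = (-10 - (-3)·3.200 - (-4)·-0.475) / (11) = -0.209
Iteration 2:
  x_1 = (12 - (-1)·-0.475 - (-3)·-0.209) / (5) = 2.180
  x_2 = (-10 - (-1)·2.180 - (-3)·-0.209) / (8) = -1.056
  x_3 = (-10 - (-3)·2.180 - (-4)·-1.056) / (11) = -0.699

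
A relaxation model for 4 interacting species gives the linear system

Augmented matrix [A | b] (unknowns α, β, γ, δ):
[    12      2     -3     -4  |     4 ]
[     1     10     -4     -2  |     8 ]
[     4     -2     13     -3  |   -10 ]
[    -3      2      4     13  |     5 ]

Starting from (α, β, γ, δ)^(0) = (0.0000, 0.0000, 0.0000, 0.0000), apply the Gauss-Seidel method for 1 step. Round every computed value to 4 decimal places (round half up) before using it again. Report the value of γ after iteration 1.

Iteration 1:
  α = (4 - (2)·0.0000 - (-3)·0.0000 - (-4)·0.0000) / (12) = 0.3333
  β = (8 - (1)·0.3333 - (-4)·0.0000 - (-2)·0.0000) / (10) = 0.7667
  γ = (-10 - (4)·0.3333 - (-2)·0.7667 - (-3)·0.0000) / (13) = -0.7538
  δ = (5 - (-3)·0.3333 - (2)·0.7667 - (4)·-0.7538) / (13) = 0.5755

-0.7538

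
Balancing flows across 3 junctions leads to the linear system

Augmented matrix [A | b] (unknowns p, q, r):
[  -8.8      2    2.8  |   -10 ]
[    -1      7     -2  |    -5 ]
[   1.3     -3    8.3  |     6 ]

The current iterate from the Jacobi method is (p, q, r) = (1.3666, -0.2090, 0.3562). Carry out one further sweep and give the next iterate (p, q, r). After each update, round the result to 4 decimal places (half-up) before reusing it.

One sweep:
  p = (-10 - (2)·-0.2090 - (2.8)·0.3562) / (-8.8) = 1.2022
  q = (-5 - (-1)·1.3666 - (-2)·0.3562) / (7) = -0.4173
  r = (6 - (1.3)·1.3666 - (-3)·-0.2090) / (8.3) = 0.4333

(1.2022, -0.4173, 0.4333)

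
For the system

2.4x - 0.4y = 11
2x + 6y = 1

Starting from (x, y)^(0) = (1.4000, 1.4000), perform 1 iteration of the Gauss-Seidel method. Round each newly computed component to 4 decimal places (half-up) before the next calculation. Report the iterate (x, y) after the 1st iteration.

(4.8167, -1.4389)

Iteration 1:
  x = (11 - (-0.4)·1.4000) / (2.4) = 4.8167
  y = (1 - (2)·4.8167) / (6) = -1.4389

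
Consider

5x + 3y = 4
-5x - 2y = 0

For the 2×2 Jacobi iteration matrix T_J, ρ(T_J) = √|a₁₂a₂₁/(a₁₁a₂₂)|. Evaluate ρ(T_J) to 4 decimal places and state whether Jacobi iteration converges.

a₁₂a₂₁/(a₁₁a₂₂) = (3)·(-5) / ((5)·(-2)) = 1.500000
ρ = √|1.500000| = √1.500000 = 1.2247
ρ > 1, so Jacobi diverges

1.2247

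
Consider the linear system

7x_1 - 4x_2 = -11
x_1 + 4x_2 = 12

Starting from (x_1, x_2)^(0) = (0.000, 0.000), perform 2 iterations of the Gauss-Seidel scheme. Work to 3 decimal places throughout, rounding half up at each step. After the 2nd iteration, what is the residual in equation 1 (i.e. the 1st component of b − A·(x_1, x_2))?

Iteration 1:
  x_1 = (-11 - (-4)·0.000) / (7) = -1.571
  x_2 = (12 - (1)·-1.571) / (4) = 3.393
Iteration 2:
  x_1 = (-11 - (-4)·3.393) / (7) = 0.367
  x_2 = (12 - (1)·0.367) / (4) = 2.908
Residual b − A·x = (-1.937, 0.001)

-1.937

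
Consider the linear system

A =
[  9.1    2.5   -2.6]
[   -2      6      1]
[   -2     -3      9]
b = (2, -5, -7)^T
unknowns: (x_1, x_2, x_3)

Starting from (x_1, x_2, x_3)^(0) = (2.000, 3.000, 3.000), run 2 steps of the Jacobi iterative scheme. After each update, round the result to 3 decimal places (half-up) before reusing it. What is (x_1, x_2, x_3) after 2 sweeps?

Iteration 1:
  x_1 = (2 - (2.5)·3.000 - (-2.6)·3.000) / (9.1) = 0.253
  x_2 = (-5 - (-2)·2.000 - (1)·3.000) / (6) = -0.667
  x_3 = (-7 - (-2)·2.000 - (-3)·3.000) / (9) = 0.667
Iteration 2:
  x_1 = (2 - (2.5)·-0.667 - (-2.6)·0.667) / (9.1) = 0.594
  x_2 = (-5 - (-2)·0.253 - (1)·0.667) / (6) = -0.860
  x_3 = (-7 - (-2)·0.253 - (-3)·-0.667) / (9) = -0.944

(0.594, -0.860, -0.944)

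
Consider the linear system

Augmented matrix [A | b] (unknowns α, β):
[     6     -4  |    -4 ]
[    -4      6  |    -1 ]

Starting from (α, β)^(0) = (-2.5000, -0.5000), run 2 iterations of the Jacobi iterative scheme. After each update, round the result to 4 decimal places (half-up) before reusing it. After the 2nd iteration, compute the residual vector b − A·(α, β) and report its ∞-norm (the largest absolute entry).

4.0002

Iteration 1:
  α = (-4 - (-4)·-0.5000) / (6) = -1.0000
  β = (-1 - (-4)·-2.5000) / (6) = -1.8333
Iteration 2:
  α = (-4 - (-4)·-1.8333) / (6) = -1.8889
  β = (-1 - (-4)·-1.0000) / (6) = -0.8333
Residual b − A·x = (4.0002, -3.5558); ∞-norm = 4.0002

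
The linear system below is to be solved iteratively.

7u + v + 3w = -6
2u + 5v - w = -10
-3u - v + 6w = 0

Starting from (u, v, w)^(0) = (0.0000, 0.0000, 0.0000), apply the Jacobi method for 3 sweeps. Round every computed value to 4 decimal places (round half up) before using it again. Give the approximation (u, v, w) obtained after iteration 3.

Iteration 1:
  u = (-6 - (1)·0.0000 - (3)·0.0000) / (7) = -0.8571
  v = (-10 - (2)·0.0000 - (-1)·0.0000) / (5) = -2.0000
  w = (0 - (-3)·0.0000 - (-1)·0.0000) / (6) = 0.0000
Iteration 2:
  u = (-6 - (1)·-2.0000 - (3)·0.0000) / (7) = -0.5714
  v = (-10 - (2)·-0.8571 - (-1)·0.0000) / (5) = -1.6572
  w = (0 - (-3)·-0.8571 - (-1)·-2.0000) / (6) = -0.7619
Iteration 3:
  u = (-6 - (1)·-1.6572 - (3)·-0.7619) / (7) = -0.2939
  v = (-10 - (2)·-0.5714 - (-1)·-0.7619) / (5) = -1.9238
  w = (0 - (-3)·-0.5714 - (-1)·-1.6572) / (6) = -0.5619

(-0.2939, -1.9238, -0.5619)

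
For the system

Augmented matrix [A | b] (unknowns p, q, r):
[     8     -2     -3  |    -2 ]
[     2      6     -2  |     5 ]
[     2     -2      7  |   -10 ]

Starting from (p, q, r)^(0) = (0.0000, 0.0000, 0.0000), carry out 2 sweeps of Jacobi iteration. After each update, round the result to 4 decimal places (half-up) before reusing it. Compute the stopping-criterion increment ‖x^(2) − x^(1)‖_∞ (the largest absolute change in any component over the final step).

0.3928

Iteration 1:
  p = (-2 - (-2)·0.0000 - (-3)·0.0000) / (8) = -0.2500
  q = (5 - (2)·0.0000 - (-2)·0.0000) / (6) = 0.8333
  r = (-10 - (2)·0.0000 - (-2)·0.0000) / (7) = -1.4286
Iteration 2:
  p = (-2 - (-2)·0.8333 - (-3)·-1.4286) / (8) = -0.5774
  q = (5 - (2)·-0.2500 - (-2)·-1.4286) / (6) = 0.4405
  r = (-10 - (2)·-0.2500 - (-2)·0.8333) / (7) = -1.1191
Change: (-0.3274, -0.3928, 0.3095) → max |·| = 0.3928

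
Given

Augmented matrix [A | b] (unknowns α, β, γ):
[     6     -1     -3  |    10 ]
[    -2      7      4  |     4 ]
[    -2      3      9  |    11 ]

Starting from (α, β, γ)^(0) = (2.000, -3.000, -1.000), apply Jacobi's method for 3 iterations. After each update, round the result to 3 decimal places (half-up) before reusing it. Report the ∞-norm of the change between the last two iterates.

Iteration 1:
  α = (10 - (-1)·-3.000 - (-3)·-1.000) / (6) = 0.667
  β = (4 - (-2)·2.000 - (4)·-1.000) / (7) = 1.714
  γ = (11 - (-2)·2.000 - (3)·-3.000) / (9) = 2.667
Iteration 2:
  α = (10 - (-1)·1.714 - (-3)·2.667) / (6) = 3.286
  β = (4 - (-2)·0.667 - (4)·2.667) / (7) = -0.762
  γ = (11 - (-2)·0.667 - (3)·1.714) / (9) = 0.799
Iteration 3:
  α = (10 - (-1)·-0.762 - (-3)·0.799) / (6) = 1.939
  β = (4 - (-2)·3.286 - (4)·0.799) / (7) = 1.054
  γ = (11 - (-2)·3.286 - (3)·-0.762) / (9) = 2.206
Change: (-1.347, 1.816, 1.407) → max |·| = 1.816

1.816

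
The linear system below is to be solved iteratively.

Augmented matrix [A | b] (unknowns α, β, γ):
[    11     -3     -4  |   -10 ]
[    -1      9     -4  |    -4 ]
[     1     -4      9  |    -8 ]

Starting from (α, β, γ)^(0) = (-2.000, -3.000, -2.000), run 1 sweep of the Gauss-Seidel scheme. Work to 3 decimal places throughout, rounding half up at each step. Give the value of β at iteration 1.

Iteration 1:
  α = (-10 - (-3)·-3.000 - (-4)·-2.000) / (11) = -2.455
  β = (-4 - (-1)·-2.455 - (-4)·-2.000) / (9) = -1.606
  γ = (-8 - (1)·-2.455 - (-4)·-1.606) / (9) = -1.330

-1.606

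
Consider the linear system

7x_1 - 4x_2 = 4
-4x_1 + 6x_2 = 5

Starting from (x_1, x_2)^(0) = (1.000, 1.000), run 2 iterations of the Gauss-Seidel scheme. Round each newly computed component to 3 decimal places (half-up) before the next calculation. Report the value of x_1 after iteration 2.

Iteration 1:
  x_1 = (4 - (-4)·1.000) / (7) = 1.143
  x_2 = (5 - (-4)·1.143) / (6) = 1.595
Iteration 2:
  x_1 = (4 - (-4)·1.595) / (7) = 1.483
  x_2 = (5 - (-4)·1.483) / (6) = 1.822

1.483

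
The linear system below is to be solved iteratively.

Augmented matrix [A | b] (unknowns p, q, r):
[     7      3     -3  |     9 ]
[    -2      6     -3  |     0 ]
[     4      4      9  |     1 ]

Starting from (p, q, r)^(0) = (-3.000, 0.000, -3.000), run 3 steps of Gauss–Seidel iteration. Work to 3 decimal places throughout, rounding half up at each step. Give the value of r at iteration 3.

Iteration 1:
  p = (9 - (3)·0.000 - (-3)·-3.000) / (7) = 0.000
  q = (0 - (-2)·0.000 - (-3)·-3.000) / (6) = -1.500
  r = (1 - (4)·0.000 - (4)·-1.500) / (9) = 0.778
Iteration 2:
  p = (9 - (3)·-1.500 - (-3)·0.778) / (7) = 2.262
  q = (0 - (-2)·2.262 - (-3)·0.778) / (6) = 1.143
  r = (1 - (4)·2.262 - (4)·1.143) / (9) = -1.402
Iteration 3:
  p = (9 - (3)·1.143 - (-3)·-1.402) / (7) = 0.195
  q = (0 - (-2)·0.195 - (-3)·-1.402) / (6) = -0.636
  r = (1 - (4)·0.195 - (4)·-0.636) / (9) = 0.307

0.307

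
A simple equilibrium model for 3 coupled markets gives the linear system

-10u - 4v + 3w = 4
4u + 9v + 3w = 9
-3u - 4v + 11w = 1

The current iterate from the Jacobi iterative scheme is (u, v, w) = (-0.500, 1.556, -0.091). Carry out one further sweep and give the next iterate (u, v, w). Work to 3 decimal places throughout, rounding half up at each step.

One sweep:
  u = (4 - (-4)·1.556 - (3)·-0.091) / (-10) = -1.050
  v = (9 - (4)·-0.500 - (3)·-0.091) / (9) = 1.253
  w = (1 - (-3)·-0.500 - (-4)·1.556) / (11) = 0.520

(-1.050, 1.253, 0.520)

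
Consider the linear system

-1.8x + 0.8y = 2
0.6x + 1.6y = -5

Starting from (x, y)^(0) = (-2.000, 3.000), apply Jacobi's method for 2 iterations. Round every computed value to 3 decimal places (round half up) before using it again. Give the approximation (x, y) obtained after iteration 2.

Iteration 1:
  x = (2 - (0.8)·3.000) / (-1.8) = 0.222
  y = (-5 - (0.6)·-2.000) / (1.6) = -2.375
Iteration 2:
  x = (2 - (0.8)·-2.375) / (-1.8) = -2.167
  y = (-5 - (0.6)·0.222) / (1.6) = -3.208

(-2.167, -3.208)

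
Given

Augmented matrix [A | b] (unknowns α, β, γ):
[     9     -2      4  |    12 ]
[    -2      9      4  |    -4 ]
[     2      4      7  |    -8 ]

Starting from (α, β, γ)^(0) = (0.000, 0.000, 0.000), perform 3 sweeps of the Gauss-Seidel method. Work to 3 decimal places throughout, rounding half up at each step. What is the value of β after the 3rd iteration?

0.999

Iteration 1:
  α = (12 - (-2)·0.000 - (4)·0.000) / (9) = 1.333
  β = (-4 - (-2)·1.333 - (4)·0.000) / (9) = -0.148
  γ = (-8 - (2)·1.333 - (4)·-0.148) / (7) = -1.439
Iteration 2:
  α = (12 - (-2)·-0.148 - (4)·-1.439) / (9) = 1.940
  β = (-4 - (-2)·1.940 - (4)·-1.439) / (9) = 0.626
  γ = (-8 - (2)·1.940 - (4)·0.626) / (7) = -2.055
Iteration 3:
  α = (12 - (-2)·0.626 - (4)·-2.055) / (9) = 2.386
  β = (-4 - (-2)·2.386 - (4)·-2.055) / (9) = 0.999
  γ = (-8 - (2)·2.386 - (4)·0.999) / (7) = -2.395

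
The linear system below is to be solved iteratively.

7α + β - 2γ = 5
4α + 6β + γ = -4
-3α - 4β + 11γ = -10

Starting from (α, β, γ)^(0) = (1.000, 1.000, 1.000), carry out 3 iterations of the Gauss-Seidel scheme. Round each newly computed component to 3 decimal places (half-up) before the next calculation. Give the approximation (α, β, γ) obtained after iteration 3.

Iteration 1:
  α = (5 - (1)·1.000 - (-2)·1.000) / (7) = 0.857
  β = (-4 - (4)·0.857 - (1)·1.000) / (6) = -1.405
  γ = (-10 - (-3)·0.857 - (-4)·-1.405) / (11) = -1.186
Iteration 2:
  α = (5 - (1)·-1.405 - (-2)·-1.186) / (7) = 0.576
  β = (-4 - (4)·0.576 - (1)·-1.186) / (6) = -0.853
  γ = (-10 - (-3)·0.576 - (-4)·-0.853) / (11) = -1.062
Iteration 3:
  α = (5 - (1)·-0.853 - (-2)·-1.062) / (7) = 0.533
  β = (-4 - (4)·0.533 - (1)·-1.062) / (6) = -0.845
  γ = (-10 - (-3)·0.533 - (-4)·-0.845) / (11) = -1.071

(0.533, -0.845, -1.071)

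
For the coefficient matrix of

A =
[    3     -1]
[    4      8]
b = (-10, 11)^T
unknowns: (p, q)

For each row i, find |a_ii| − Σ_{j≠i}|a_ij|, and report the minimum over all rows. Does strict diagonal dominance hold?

2

row 1: |3| − (1) = 2
row 2: |8| − (4) = 4
minimum over rows = 2 → strictly diagonally dominant (convergence guaranteed)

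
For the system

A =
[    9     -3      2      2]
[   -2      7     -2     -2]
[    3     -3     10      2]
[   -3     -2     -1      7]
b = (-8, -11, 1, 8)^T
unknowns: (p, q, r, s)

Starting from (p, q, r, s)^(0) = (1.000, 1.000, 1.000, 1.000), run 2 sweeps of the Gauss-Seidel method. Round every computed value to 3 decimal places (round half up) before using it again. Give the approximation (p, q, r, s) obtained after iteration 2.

Iteration 1:
  p = (-8 - (-3)·1.000 - (2)·1.000 - (2)·1.000) / (9) = -1.000
  q = (-11 - (-2)·-1.000 - (-2)·1.000 - (-2)·1.000) / (7) = -1.286
  r = (1 - (3)·-1.000 - (-3)·-1.286 - (2)·1.000) / (10) = -0.186
  s = (8 - (-3)·-1.000 - (-2)·-1.286 - (-1)·-0.186) / (7) = 0.320
Iteration 2:
  p = (-8 - (-3)·-1.286 - (2)·-0.186 - (2)·0.320) / (9) = -1.347
  q = (-11 - (-2)·-1.347 - (-2)·-0.186 - (-2)·0.320) / (7) = -1.918
  r = (1 - (3)·-1.347 - (-3)·-1.918 - (2)·0.320) / (10) = -0.135
  s = (8 - (-3)·-1.347 - (-2)·-1.918 - (-1)·-0.135) / (7) = -0.002

(-1.347, -1.918, -0.135, -0.002)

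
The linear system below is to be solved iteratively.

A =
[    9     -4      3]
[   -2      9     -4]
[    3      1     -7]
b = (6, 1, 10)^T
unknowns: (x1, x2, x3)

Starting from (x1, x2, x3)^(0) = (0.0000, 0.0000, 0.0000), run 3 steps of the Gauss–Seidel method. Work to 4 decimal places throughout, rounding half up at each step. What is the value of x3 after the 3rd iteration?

-1.0456

Iteration 1:
  x1 = (6 - (-4)·0.0000 - (3)·0.0000) / (9) = 0.6667
  x2 = (1 - (-2)·0.6667 - (-4)·0.0000) / (9) = 0.2593
  x3 = (10 - (3)·0.6667 - (1)·0.2593) / (-7) = -1.1058
Iteration 2:
  x1 = (6 - (-4)·0.2593 - (3)·-1.1058) / (9) = 1.1505
  x2 = (1 - (-2)·1.1505 - (-4)·-1.1058) / (9) = -0.1247
  x3 = (10 - (3)·1.1505 - (1)·-0.1247) / (-7) = -0.9533
Iteration 3:
  x1 = (6 - (-4)·-0.1247 - (3)·-0.9533) / (9) = 0.9290
  x2 = (1 - (-2)·0.9290 - (-4)·-0.9533) / (9) = -0.1061
  x3 = (10 - (3)·0.9290 - (1)·-0.1061) / (-7) = -1.0456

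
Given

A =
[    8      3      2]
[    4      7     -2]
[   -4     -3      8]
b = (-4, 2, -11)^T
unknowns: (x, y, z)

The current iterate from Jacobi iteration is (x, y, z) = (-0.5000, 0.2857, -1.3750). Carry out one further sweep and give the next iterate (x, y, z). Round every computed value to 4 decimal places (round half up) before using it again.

One sweep:
  x = (-4 - (3)·0.2857 - (2)·-1.3750) / (8) = -0.2634
  y = (2 - (4)·-0.5000 - (-2)·-1.3750) / (7) = 0.1786
  z = (-11 - (-4)·-0.5000 - (-3)·0.2857) / (8) = -1.5179

(-0.2634, 0.1786, -1.5179)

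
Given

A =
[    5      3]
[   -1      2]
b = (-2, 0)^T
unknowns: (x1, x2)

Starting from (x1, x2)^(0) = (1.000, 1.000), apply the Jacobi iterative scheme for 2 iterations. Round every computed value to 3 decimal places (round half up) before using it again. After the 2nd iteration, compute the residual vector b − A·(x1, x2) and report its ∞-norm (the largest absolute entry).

Iteration 1:
  x1 = (-2 - (3)·1.000) / (5) = -1.000
  x2 = (0 - (-1)·1.000) / (2) = 0.500
Iteration 2:
  x1 = (-2 - (3)·0.500) / (5) = -0.700
  x2 = (0 - (-1)·-1.000) / (2) = -0.500
Residual b − A·x = (3.000, 0.300); ∞-norm = 3.000

3.000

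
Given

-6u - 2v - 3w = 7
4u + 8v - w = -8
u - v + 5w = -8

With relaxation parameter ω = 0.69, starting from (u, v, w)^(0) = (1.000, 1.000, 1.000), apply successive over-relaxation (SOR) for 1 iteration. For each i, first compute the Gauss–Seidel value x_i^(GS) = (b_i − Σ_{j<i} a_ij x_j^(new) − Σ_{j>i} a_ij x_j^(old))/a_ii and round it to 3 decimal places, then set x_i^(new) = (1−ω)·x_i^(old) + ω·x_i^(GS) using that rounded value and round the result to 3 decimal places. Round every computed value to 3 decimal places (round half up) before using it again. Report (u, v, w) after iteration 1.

Iteration 1:
  u: GS value = (7 - (-2)·1.000 - (-3)·1.000) / (-6) = -2.000;  u ← (1−ω)·1.000 + ω·-2.000 = -1.070
  v: GS value = (-8 - (4)·-1.070 - (-1)·1.000) / (8) = -0.340;  v ← (1−ω)·1.000 + ω·-0.340 = 0.075
  w: GS value = (-8 - (1)·-1.070 - (-1)·0.075) / (5) = -1.371;  w ← (1−ω)·1.000 + ω·-1.371 = -0.636

(-1.070, 0.075, -0.636)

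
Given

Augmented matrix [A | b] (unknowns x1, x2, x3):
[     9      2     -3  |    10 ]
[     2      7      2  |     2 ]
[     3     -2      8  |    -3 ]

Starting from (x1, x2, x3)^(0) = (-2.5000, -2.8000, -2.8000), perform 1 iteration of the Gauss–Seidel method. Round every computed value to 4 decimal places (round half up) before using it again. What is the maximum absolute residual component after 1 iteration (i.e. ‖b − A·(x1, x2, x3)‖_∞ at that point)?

Iteration 1:
  x1 = (10 - (2)·-2.8000 - (-3)·-2.8000) / (9) = 0.8000
  x2 = (2 - (2)·0.8000 - (2)·-2.8000) / (7) = 0.8571
  x3 = (-3 - (3)·0.8000 - (-2)·0.8571) / (8) = -0.4607
Residual b − A·x = (-0.2963, -4.6783, -0.0002); ∞-norm = 4.6783

4.6783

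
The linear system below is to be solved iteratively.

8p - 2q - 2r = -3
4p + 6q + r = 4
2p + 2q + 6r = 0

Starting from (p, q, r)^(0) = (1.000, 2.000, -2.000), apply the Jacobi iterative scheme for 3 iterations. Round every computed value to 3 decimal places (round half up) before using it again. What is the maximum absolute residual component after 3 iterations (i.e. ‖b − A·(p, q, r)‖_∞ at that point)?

Iteration 1:
  p = (-3 - (-2)·2.000 - (-2)·-2.000) / (8) = -0.375
  q = (4 - (4)·1.000 - (1)·-2.000) / (6) = 0.333
  r = (0 - (2)·1.000 - (2)·2.000) / (6) = -1.000
Iteration 2:
  p = (-3 - (-2)·0.333 - (-2)·-1.000) / (8) = -0.542
  q = (4 - (4)·-0.375 - (1)·-1.000) / (6) = 1.083
  r = (0 - (2)·-0.375 - (2)·0.333) / (6) = 0.014
Iteration 3:
  p = (-3 - (-2)·1.083 - (-2)·0.014) / (8) = -0.101
  q = (4 - (4)·-0.542 - (1)·0.014) / (6) = 1.026
  r = (0 - (2)·-0.542 - (2)·1.083) / (6) = -0.180
Residual b − A·x = (-0.500, -1.572, -0.770); ∞-norm = 1.572

1.572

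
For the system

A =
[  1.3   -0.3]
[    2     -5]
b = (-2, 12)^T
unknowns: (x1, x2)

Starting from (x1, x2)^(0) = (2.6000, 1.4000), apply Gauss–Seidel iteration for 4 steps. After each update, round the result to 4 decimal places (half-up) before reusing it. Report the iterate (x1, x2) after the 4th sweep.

(-2.3042, -3.3217)

Iteration 1:
  x1 = (-2 - (-0.3)·1.4000) / (1.3) = -1.2154
  x2 = (12 - (2)·-1.2154) / (-5) = -2.8862
Iteration 2:
  x1 = (-2 - (-0.3)·-2.8862) / (1.3) = -2.2045
  x2 = (12 - (2)·-2.2045) / (-5) = -3.2818
Iteration 3:
  x1 = (-2 - (-0.3)·-3.2818) / (1.3) = -2.2958
  x2 = (12 - (2)·-2.2958) / (-5) = -3.3183
Iteration 4:
  x1 = (-2 - (-0.3)·-3.3183) / (1.3) = -2.3042
  x2 = (12 - (2)·-2.3042) / (-5) = -3.3217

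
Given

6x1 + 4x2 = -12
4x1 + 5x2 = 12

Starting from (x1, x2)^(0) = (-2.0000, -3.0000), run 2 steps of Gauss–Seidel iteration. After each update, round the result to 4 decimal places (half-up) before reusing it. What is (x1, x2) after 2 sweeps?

Iteration 1:
  x1 = (-12 - (4)·-3.0000) / (6) = 0.0000
  x2 = (12 - (4)·0.0000) / (5) = 2.4000
Iteration 2:
  x1 = (-12 - (4)·2.4000) / (6) = -3.6000
  x2 = (12 - (4)·-3.6000) / (5) = 5.2800

(-3.6000, 5.2800)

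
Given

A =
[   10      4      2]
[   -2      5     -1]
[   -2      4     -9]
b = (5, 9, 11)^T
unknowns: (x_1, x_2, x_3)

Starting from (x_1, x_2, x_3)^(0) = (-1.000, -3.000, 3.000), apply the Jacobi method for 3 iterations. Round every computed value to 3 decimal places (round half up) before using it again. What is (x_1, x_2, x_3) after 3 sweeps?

(-0.094, 1.751, -0.471)

Iteration 1:
  x_1 = (5 - (4)·-3.000 - (2)·3.000) / (10) = 1.100
  x_2 = (9 - (-2)·-1.000 - (-1)·3.000) / (5) = 2.000
  x_3 = (11 - (-2)·-1.000 - (4)·-3.000) / (-9) = -2.333
Iteration 2:
  x_1 = (5 - (4)·2.000 - (2)·-2.333) / (10) = 0.167
  x_2 = (9 - (-2)·1.100 - (-1)·-2.333) / (5) = 1.773
  x_3 = (11 - (-2)·1.100 - (4)·2.000) / (-9) = -0.578
Iteration 3:
  x_1 = (5 - (4)·1.773 - (2)·-0.578) / (10) = -0.094
  x_2 = (9 - (-2)·0.167 - (-1)·-0.578) / (5) = 1.751
  x_3 = (11 - (-2)·0.167 - (4)·1.773) / (-9) = -0.471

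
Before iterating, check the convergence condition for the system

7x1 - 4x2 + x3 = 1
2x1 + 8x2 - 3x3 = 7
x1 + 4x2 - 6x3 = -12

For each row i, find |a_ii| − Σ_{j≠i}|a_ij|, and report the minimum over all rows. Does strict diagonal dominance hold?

row 1: |7| − (4+1) = 2
row 2: |8| − (2+3) = 3
row 3: |-6| − (1+4) = 1
minimum over rows = 1 → strictly diagonally dominant (convergence guaranteed)

1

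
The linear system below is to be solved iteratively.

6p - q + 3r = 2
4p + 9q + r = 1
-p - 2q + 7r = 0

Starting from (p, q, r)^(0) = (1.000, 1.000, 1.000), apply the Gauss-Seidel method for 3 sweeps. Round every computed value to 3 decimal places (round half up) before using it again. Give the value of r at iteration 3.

0.036

Iteration 1:
  p = (2 - (-1)·1.000 - (3)·1.000) / (6) = 0.000
  q = (1 - (4)·0.000 - (1)·1.000) / (9) = 0.000
  r = (0 - (-1)·0.000 - (-2)·0.000) / (7) = 0.000
Iteration 2:
  p = (2 - (-1)·0.000 - (3)·0.000) / (6) = 0.333
  q = (1 - (4)·0.333 - (1)·0.000) / (9) = -0.037
  r = (0 - (-1)·0.333 - (-2)·-0.037) / (7) = 0.037
Iteration 3:
  p = (2 - (-1)·-0.037 - (3)·0.037) / (6) = 0.309
  q = (1 - (4)·0.309 - (1)·0.037) / (9) = -0.030
  r = (0 - (-1)·0.309 - (-2)·-0.030) / (7) = 0.036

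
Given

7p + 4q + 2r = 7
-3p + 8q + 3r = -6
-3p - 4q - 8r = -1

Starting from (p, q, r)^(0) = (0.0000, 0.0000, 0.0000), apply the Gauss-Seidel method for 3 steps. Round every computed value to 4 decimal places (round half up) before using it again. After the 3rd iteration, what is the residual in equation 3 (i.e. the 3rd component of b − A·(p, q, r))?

0.0003

Iteration 1:
  p = (7 - (4)·0.0000 - (2)·0.0000) / (7) = 1.0000
  q = (-6 - (-3)·1.0000 - (3)·0.0000) / (8) = -0.3750
  r = (-1 - (-3)·1.0000 - (-4)·-0.3750) / (-8) = -0.0625
Iteration 2:
  p = (7 - (4)·-0.3750 - (2)·-0.0625) / (7) = 1.2321
  q = (-6 - (-3)·1.2321 - (3)·-0.0625) / (8) = -0.2645
  r = (-1 - (-3)·1.2321 - (-4)·-0.2645) / (-8) = -0.2048
Iteration 3:
  p = (7 - (4)·-0.2645 - (2)·-0.2048) / (7) = 1.2097
  q = (-6 - (-3)·1.2097 - (3)·-0.2048) / (8) = -0.2196
  r = (-1 - (-3)·1.2097 - (-4)·-0.2196) / (-8) = -0.2188
Residual b − A·x = (-0.1519, 0.0423, 0.0003)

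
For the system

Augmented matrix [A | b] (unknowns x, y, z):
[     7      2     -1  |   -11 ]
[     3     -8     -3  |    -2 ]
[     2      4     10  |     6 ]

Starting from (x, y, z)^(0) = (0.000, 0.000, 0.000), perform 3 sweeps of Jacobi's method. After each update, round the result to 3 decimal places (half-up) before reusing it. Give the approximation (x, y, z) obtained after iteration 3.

(-1.294, -0.639, 1.137)

Iteration 1:
  x = (-11 - (2)·0.000 - (-1)·0.000) / (7) = -1.571
  y = (-2 - (3)·0.000 - (-3)·0.000) / (-8) = 0.250
  z = (6 - (2)·0.000 - (4)·0.000) / (10) = 0.600
Iteration 2:
  x = (-11 - (2)·0.250 - (-1)·0.600) / (7) = -1.557
  y = (-2 - (3)·-1.571 - (-3)·0.600) / (-8) = -0.564
  z = (6 - (2)·-1.571 - (4)·0.250) / (10) = 0.814
Iteration 3:
  x = (-11 - (2)·-0.564 - (-1)·0.814) / (7) = -1.294
  y = (-2 - (3)·-1.557 - (-3)·0.814) / (-8) = -0.639
  z = (6 - (2)·-1.557 - (4)·-0.564) / (10) = 1.137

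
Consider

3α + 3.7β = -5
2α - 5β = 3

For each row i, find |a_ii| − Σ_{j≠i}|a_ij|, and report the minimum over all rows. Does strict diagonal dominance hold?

row 1: |3| − (3.7) = -0.7
row 2: |-5| − (2) = 3
minimum over rows = -0.7 → not strictly diagonally dominant

-0.7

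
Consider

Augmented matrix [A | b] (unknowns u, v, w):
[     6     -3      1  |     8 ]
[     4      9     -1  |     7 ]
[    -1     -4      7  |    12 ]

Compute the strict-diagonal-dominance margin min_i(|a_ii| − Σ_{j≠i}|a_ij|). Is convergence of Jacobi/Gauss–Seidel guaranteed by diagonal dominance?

row 1: |6| − (3+1) = 2
row 2: |9| − (4+1) = 4
row 3: |7| − (1+4) = 2
minimum over rows = 2 → strictly diagonally dominant (convergence guaranteed)

2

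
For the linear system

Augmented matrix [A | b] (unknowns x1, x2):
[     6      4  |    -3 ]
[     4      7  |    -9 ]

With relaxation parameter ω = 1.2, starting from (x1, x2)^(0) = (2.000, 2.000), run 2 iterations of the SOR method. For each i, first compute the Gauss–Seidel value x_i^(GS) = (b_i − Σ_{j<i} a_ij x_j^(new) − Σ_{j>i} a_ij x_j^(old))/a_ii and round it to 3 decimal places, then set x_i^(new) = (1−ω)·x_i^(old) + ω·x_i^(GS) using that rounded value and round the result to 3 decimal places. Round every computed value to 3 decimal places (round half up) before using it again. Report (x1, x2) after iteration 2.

(0.048, -1.544)

Iteration 1:
  x1: GS value = (-3 - (4)·2.000) / (6) = -1.833;  x1 ← (1−ω)·2.000 + ω·-1.833 = -2.600
  x2: GS value = (-9 - (4)·-2.600) / (7) = 0.200;  x2 ← (1−ω)·2.000 + ω·0.200 = -0.160
Iteration 2:
  x1: GS value = (-3 - (4)·-0.160) / (6) = -0.393;  x1 ← (1−ω)·-2.600 + ω·-0.393 = 0.048
  x2: GS value = (-9 - (4)·0.048) / (7) = -1.313;  x2 ← (1−ω)·-0.160 + ω·-1.313 = -1.544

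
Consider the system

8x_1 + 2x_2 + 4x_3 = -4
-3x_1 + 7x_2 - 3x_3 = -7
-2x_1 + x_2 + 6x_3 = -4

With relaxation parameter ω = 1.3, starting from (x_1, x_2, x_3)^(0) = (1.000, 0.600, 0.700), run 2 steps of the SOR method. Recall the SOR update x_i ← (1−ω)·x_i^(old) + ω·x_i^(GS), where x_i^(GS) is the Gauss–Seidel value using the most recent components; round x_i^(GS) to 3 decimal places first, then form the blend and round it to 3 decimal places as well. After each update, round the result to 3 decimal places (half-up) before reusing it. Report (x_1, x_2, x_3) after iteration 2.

(1.346, -0.703, 0.271)

Iteration 1:
  x_1: GS value = (-4 - (2)·0.600 - (4)·0.700) / (8) = -1.000;  x_1 ← (1−ω)·1.000 + ω·-1.000 = -1.600
  x_2: GS value = (-7 - (-3)·-1.600 - (-3)·0.700) / (7) = -1.386;  x_2 ← (1−ω)·0.600 + ω·-1.386 = -1.982
  x_3: GS value = (-4 - (-2)·-1.600 - (1)·-1.982) / (6) = -0.870;  x_3 ← (1−ω)·0.700 + ω·-0.870 = -1.341
Iteration 2:
  x_1: GS value = (-4 - (2)·-1.982 - (4)·-1.341) / (8) = 0.666;  x_1 ← (1−ω)·-1.600 + ω·0.666 = 1.346
  x_2: GS value = (-7 - (-3)·1.346 - (-3)·-1.341) / (7) = -0.998;  x_2 ← (1−ω)·-1.982 + ω·-0.998 = -0.703
  x_3: GS value = (-4 - (-2)·1.346 - (1)·-0.703) / (6) = -0.101;  x_3 ← (1−ω)·-1.341 + ω·-0.101 = 0.271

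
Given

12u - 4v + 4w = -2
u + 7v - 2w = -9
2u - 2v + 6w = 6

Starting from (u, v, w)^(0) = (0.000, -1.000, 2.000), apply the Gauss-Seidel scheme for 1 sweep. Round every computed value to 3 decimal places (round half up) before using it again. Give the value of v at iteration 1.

-0.548

Iteration 1:
  u = (-2 - (-4)·-1.000 - (4)·2.000) / (12) = -1.167
  v = (-9 - (1)·-1.167 - (-2)·2.000) / (7) = -0.548
  w = (6 - (2)·-1.167 - (-2)·-0.548) / (6) = 1.206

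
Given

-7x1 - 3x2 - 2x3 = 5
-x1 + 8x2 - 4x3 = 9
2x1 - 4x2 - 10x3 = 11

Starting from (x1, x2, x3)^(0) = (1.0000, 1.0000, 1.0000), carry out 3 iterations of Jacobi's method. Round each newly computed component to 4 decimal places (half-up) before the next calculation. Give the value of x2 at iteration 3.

Iteration 1:
  x1 = (5 - (-3)·1.0000 - (-2)·1.0000) / (-7) = -1.4286
  x2 = (9 - (-1)·1.0000 - (-4)·1.0000) / (8) = 1.7500
  x3 = (11 - (2)·1.0000 - (-4)·1.0000) / (-10) = -1.3000
Iteration 2:
  x1 = (5 - (-3)·1.7500 - (-2)·-1.3000) / (-7) = -1.0929
  x2 = (9 - (-1)·-1.4286 - (-4)·-1.3000) / (8) = 0.2964
  x3 = (11 - (2)·-1.4286 - (-4)·1.7500) / (-10) = -2.0857
Iteration 3:
  x1 = (5 - (-3)·0.2964 - (-2)·-2.0857) / (-7) = -0.2454
  x2 = (9 - (-1)·-1.0929 - (-4)·-2.0857) / (8) = -0.0545
  x3 = (11 - (2)·-1.0929 - (-4)·0.2964) / (-10) = -1.4371

-0.0545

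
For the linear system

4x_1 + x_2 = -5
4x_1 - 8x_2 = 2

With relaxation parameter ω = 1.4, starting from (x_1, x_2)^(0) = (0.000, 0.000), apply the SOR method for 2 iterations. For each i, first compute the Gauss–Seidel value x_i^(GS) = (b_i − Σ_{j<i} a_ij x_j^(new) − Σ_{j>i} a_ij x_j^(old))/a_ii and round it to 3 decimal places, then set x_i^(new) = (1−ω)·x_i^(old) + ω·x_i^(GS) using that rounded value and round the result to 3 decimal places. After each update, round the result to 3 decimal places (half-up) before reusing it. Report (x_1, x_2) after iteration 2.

(-0.498, -0.069)

Iteration 1:
  x_1: GS value = (-5 - (1)·0.000) / (4) = -1.250;  x_1 ← (1−ω)·0.000 + ω·-1.250 = -1.750
  x_2: GS value = (2 - (4)·-1.750) / (-8) = -1.125;  x_2 ← (1−ω)·0.000 + ω·-1.125 = -1.575
Iteration 2:
  x_1: GS value = (-5 - (1)·-1.575) / (4) = -0.856;  x_1 ← (1−ω)·-1.750 + ω·-0.856 = -0.498
  x_2: GS value = (2 - (4)·-0.498) / (-8) = -0.499;  x_2 ← (1−ω)·-1.575 + ω·-0.499 = -0.069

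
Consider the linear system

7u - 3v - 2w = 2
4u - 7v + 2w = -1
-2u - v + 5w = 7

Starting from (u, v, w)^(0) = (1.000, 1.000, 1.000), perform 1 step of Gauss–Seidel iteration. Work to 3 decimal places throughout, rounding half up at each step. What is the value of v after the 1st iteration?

Iteration 1:
  u = (2 - (-3)·1.000 - (-2)·1.000) / (7) = 1.000
  v = (-1 - (4)·1.000 - (2)·1.000) / (-7) = 1.000
  w = (7 - (-2)·1.000 - (-1)·1.000) / (5) = 2.000

1.000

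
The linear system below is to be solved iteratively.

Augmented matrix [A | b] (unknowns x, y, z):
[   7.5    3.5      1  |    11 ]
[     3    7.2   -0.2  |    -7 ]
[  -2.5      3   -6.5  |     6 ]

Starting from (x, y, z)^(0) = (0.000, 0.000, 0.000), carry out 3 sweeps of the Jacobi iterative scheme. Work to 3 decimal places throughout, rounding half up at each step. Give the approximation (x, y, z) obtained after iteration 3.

(2.476, -1.877, -2.451)

Iteration 1:
  x = (11 - (3.5)·0.000 - (1)·0.000) / (7.5) = 1.467
  y = (-7 - (3)·0.000 - (-0.2)·0.000) / (7.2) = -0.972
  z = (6 - (-2.5)·0.000 - (3)·0.000) / (-6.5) = -0.923
Iteration 2:
  x = (11 - (3.5)·-0.972 - (1)·-0.923) / (7.5) = 2.043
  y = (-7 - (3)·1.467 - (-0.2)·-0.923) / (7.2) = -1.609
  z = (6 - (-2.5)·1.467 - (3)·-0.972) / (-6.5) = -1.936
Iteration 3:
  x = (11 - (3.5)·-1.609 - (1)·-1.936) / (7.5) = 2.476
  y = (-7 - (3)·2.043 - (-0.2)·-1.936) / (7.2) = -1.877
  z = (6 - (-2.5)·2.043 - (3)·-1.609) / (-6.5) = -2.451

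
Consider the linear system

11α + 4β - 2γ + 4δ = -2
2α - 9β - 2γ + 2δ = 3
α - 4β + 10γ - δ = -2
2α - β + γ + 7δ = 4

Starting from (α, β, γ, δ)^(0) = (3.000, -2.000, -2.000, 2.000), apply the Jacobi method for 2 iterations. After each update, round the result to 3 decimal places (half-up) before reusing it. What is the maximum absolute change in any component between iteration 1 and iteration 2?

1.496

Iteration 1:
  α = (-2 - (4)·-2.000 - (-2)·-2.000 - (4)·2.000) / (11) = -0.545
  β = (3 - (2)·3.000 - (-2)·-2.000 - (2)·2.000) / (-9) = 1.222
  γ = (-2 - (1)·3.000 - (-4)·-2.000 - (-1)·2.000) / (10) = -1.100
  δ = (4 - (2)·3.000 - (-1)·-2.000 - (1)·-2.000) / (7) = -0.286
Iteration 2:
  α = (-2 - (4)·1.222 - (-2)·-1.100 - (4)·-0.286) / (11) = -0.722
  β = (3 - (2)·-0.545 - (-2)·-1.100 - (2)·-0.286) / (-9) = -0.274
  γ = (-2 - (1)·-0.545 - (-4)·1.222 - (-1)·-0.286) / (10) = 0.315
  δ = (4 - (2)·-0.545 - (-1)·1.222 - (1)·-1.100) / (7) = 1.059
Change: (-0.177, -1.496, 1.415, 1.345) → max |·| = 1.496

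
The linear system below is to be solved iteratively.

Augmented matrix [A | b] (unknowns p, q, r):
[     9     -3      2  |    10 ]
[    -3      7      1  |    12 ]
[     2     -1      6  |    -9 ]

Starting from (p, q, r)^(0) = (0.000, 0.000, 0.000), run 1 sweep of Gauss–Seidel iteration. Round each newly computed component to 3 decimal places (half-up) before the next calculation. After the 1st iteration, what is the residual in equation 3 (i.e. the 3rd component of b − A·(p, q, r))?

-0.002

Iteration 1:
  p = (10 - (-3)·0.000 - (2)·0.000) / (9) = 1.111
  q = (12 - (-3)·1.111 - (1)·0.000) / (7) = 2.190
  r = (-9 - (2)·1.111 - (-1)·2.190) / (6) = -1.505
Residual b − A·x = (9.581, 1.508, -0.002)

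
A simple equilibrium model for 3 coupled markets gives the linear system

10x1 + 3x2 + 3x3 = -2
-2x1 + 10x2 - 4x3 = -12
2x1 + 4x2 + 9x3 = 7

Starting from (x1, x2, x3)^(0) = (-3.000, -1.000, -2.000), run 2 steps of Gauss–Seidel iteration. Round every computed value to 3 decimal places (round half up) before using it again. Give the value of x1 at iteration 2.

-0.077

Iteration 1:
  x1 = (-2 - (3)·-1.000 - (3)·-2.000) / (10) = 0.700
  x2 = (-12 - (-2)·0.700 - (-4)·-2.000) / (10) = -1.860
  x3 = (7 - (2)·0.700 - (4)·-1.860) / (9) = 1.449
Iteration 2:
  x1 = (-2 - (3)·-1.860 - (3)·1.449) / (10) = -0.077
  x2 = (-12 - (-2)·-0.077 - (-4)·1.449) / (10) = -0.636
  x3 = (7 - (2)·-0.077 - (4)·-0.636) / (9) = 1.078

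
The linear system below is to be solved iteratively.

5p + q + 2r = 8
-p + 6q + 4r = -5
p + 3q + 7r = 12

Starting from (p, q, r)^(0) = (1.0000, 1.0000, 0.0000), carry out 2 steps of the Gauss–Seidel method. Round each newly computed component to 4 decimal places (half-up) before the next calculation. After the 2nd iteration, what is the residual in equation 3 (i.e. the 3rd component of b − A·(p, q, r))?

0.0001

Iteration 1:
  p = (8 - (1)·1.0000 - (2)·0.0000) / (5) = 1.4000
  q = (-5 - (-1)·1.4000 - (4)·0.0000) / (6) = -0.6000
  r = (12 - (1)·1.4000 - (3)·-0.6000) / (7) = 1.7714
Iteration 2:
  p = (8 - (1)·-0.6000 - (2)·1.7714) / (5) = 1.0114
  q = (-5 - (-1)·1.0114 - (4)·1.7714) / (6) = -1.8457
  r = (12 - (1)·1.0114 - (3)·-1.8457) / (7) = 2.3608
Residual b − A·x = (0.0671, -2.3576, 0.0001)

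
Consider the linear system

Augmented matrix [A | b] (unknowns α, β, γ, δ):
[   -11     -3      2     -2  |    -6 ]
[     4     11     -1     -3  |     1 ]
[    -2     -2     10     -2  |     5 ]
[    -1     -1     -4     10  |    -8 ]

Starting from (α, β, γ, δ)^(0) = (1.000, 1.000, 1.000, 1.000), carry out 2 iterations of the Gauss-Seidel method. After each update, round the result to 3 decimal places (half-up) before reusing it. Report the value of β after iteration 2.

-0.190

Iteration 1:
  α = (-6 - (-3)·1.000 - (2)·1.000 - (-2)·1.000) / (-11) = 0.273
  β = (1 - (4)·0.273 - (-1)·1.000 - (-3)·1.000) / (11) = 0.355
  γ = (5 - (-2)·0.273 - (-2)·0.355 - (-2)·1.000) / (10) = 0.826
  δ = (-8 - (-1)·0.273 - (-1)·0.355 - (-4)·0.826) / (10) = -0.407
Iteration 2:
  α = (-6 - (-3)·0.355 - (2)·0.826 - (-2)·-0.407) / (-11) = 0.673
  β = (1 - (4)·0.673 - (-1)·0.826 - (-3)·-0.407) / (11) = -0.190
  γ = (5 - (-2)·0.673 - (-2)·-0.190 - (-2)·-0.407) / (10) = 0.515
  δ = (-8 - (-1)·0.673 - (-1)·-0.190 - (-4)·0.515) / (10) = -0.546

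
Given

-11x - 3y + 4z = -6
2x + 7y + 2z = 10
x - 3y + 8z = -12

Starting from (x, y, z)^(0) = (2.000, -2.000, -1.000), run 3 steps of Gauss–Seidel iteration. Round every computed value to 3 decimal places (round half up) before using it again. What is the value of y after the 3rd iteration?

1.723

Iteration 1:
  x = (-6 - (-3)·-2.000 - (4)·-1.000) / (-11) = 0.727
  y = (10 - (2)·0.727 - (2)·-1.000) / (7) = 1.507
  z = (-12 - (1)·0.727 - (-3)·1.507) / (8) = -1.026
Iteration 2:
  x = (-6 - (-3)·1.507 - (4)·-1.026) / (-11) = -0.239
  y = (10 - (2)·-0.239 - (2)·-1.026) / (7) = 1.790
  z = (-12 - (1)·-0.239 - (-3)·1.790) / (8) = -0.799
Iteration 3:
  x = (-6 - (-3)·1.790 - (4)·-0.799) / (-11) = -0.233
  y = (10 - (2)·-0.233 - (2)·-0.799) / (7) = 1.723
  z = (-12 - (1)·-0.233 - (-3)·1.723) / (8) = -0.825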